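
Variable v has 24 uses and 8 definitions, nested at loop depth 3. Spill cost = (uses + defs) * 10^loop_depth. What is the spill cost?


uses + defs = 24 + 8 = 32
10^3 = 1000
Spill cost = 32 * 1000 = 32000

32000


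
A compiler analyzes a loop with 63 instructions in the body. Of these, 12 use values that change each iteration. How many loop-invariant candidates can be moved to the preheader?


Invariant candidates = total - loop-dependent
= 63 - 12 = 51

51


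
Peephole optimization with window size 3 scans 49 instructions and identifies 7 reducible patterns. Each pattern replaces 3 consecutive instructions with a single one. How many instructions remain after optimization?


Each match removes 2 instructions.
Total removed = 7 * 2 = 14
Remaining = 49 - 14 = 35

35


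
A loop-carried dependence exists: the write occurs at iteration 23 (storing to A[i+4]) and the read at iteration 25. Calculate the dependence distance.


Distance = read iteration - write iteration
= 25 - 23 = 2

2


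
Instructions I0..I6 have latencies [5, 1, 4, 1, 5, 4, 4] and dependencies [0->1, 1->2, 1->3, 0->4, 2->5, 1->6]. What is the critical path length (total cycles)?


Compute longest path through dependency graph: dist(Ik) = max over predecessors of dist + latency(Ik).
dist(I0) = latency 5 = 5
dist(I1) = dist(I0) + 1 = 5 + 1 = 6
dist(I2) = dist(I1) + 4 = 6 + 4 = 10
dist(I3) = dist(I1) + 1 = 6 + 1 = 7
dist(I4) = dist(I0) + 5 = 5 + 5 = 10
dist(I5) = dist(I2) + 4 = 10 + 4 = 14
dist(I6) = dist(I1) + 4 = 6 + 4 = 10
Critical path = max dist = 14

14


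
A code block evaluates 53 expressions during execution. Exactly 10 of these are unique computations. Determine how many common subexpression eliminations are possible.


CSE count = total expressions - unique expressions
= 53 - 10 = 43

43


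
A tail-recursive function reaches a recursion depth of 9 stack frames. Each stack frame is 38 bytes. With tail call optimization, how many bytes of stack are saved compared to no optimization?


Without TCO: 9 * 38 = 342 bytes
With TCO: reuse 1 frame = 38 bytes
Savings = 342 - 38 = 304

304


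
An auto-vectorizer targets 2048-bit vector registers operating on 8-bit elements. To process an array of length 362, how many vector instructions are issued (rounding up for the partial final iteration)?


Width = 2048 / 8 = 256 elements per vector op
Iterations = ceil(362 / 256) = 2

2


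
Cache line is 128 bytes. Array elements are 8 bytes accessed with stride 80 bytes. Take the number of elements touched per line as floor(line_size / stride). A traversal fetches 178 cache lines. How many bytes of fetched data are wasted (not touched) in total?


Elements per line = floor(128 / 80) = 1
Bytes used per line = 1 * 8 = 8
Wasted per line = 128 - 8 = 120
Total wasted = 120 * 178 = 21360

21360


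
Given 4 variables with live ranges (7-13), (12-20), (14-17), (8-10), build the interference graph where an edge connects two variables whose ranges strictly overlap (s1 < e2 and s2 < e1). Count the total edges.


Check all pairs for overlapping intervals.
Two intervals (s1,e1) and (s2,e2) overlap if s1 < e2 and s2 < e1.
v0 (7-13) vs v1..v3: overlaps v1, v3 -> 2
v1 (12-20) vs v2..v3: overlaps v2 -> 1
v2 (14-17) vs v3: overlaps none -> 0
Total overlapping pairs = 2 + 1 + 0 = 3

3


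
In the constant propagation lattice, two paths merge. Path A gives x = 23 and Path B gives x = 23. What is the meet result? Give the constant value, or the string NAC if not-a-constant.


Meet operation: if both paths give the same constant, result is that constant; if they differ, result is NAC (not-a-constant).
Path A: 23, Path B: 23 -> equal
Result: constant -> 23

23


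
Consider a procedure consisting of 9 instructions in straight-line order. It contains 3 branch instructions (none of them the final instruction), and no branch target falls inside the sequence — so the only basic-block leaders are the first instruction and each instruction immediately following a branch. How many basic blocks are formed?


With no in-sequence branch targets, the leaders are the first instruction plus the instruction after each branch.
Number of basic blocks = branches + 1
= 3 + 1 = 4

4


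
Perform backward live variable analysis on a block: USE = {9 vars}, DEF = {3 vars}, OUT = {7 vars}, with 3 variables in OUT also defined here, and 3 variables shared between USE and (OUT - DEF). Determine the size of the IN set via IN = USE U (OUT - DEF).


OUT - DEF: 7 - 3 = 4
|IN| = |USE| + |OUT - DEF| - |USE ∩ (OUT - DEF)| = 9 + 4 - 3 = 10

10


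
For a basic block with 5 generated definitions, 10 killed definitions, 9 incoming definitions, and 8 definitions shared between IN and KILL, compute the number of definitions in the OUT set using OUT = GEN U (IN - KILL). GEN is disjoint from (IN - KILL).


IN - KILL: 9 - 8 = 1 surviving definitions
OUT = GEN + surviving = 5 + 1 = 6

6


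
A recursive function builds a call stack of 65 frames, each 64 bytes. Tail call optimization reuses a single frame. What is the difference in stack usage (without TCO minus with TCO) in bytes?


Without TCO: 65 * 64 = 4160 bytes
With TCO: reuse 1 frame = 64 bytes
Savings = 4160 - 64 = 4096

4096


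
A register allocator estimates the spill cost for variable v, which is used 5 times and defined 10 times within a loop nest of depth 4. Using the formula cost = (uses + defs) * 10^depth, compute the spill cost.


uses + defs = 5 + 10 = 15
10^4 = 10000
Spill cost = 15 * 10000 = 150000

150000


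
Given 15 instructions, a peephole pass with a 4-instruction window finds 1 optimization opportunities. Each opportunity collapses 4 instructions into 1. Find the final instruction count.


Each match removes 3 instructions.
Total removed = 1 * 3 = 3
Remaining = 15 - 3 = 12

12


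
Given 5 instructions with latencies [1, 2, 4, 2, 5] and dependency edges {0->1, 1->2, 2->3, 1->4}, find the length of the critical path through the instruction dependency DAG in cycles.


Compute longest path through dependency graph: dist(Ik) = max over predecessors of dist + latency(Ik).
dist(I0) = latency 1 = 1
dist(I1) = dist(I0) + 2 = 1 + 2 = 3
dist(I2) = dist(I1) + 4 = 3 + 4 = 7
dist(I3) = dist(I2) + 2 = 7 + 2 = 9
dist(I4) = dist(I1) + 5 = 3 + 5 = 8
Critical path = max dist = 9

9


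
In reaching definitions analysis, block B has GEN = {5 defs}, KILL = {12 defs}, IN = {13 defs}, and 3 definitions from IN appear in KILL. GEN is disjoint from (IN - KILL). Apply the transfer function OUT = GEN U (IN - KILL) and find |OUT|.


IN - KILL: 13 - 3 = 10 surviving definitions
OUT = GEN + surviving = 5 + 10 = 15

15


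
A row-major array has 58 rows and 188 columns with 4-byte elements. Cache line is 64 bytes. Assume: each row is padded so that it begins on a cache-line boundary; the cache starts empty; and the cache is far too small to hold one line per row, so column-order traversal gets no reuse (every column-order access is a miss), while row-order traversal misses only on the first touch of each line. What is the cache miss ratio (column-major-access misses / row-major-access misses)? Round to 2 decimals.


Each row occupies 188 * 4 = 752 bytes and starts on a line boundary, so it spans ceil(752 / 64) = 12 cache lines.
Row-major traversal misses (one per line touched): 58 * ceil(188 * 4 / 64) = 696
Column-major traversal misses (no reuse, every access misses): 58 * 188 = 10904
Ratio = 10904 / 696 = 15.67

15.67


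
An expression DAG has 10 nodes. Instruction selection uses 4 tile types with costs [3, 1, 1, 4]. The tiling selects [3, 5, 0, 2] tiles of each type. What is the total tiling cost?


Total cost = sum(count_i * cost_i)
= 3*3 + 5*1 + 0*1 + 2*4
= 22

22


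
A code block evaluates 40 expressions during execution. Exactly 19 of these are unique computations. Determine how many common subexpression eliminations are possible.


CSE count = total expressions - unique expressions
= 40 - 19 = 21

21


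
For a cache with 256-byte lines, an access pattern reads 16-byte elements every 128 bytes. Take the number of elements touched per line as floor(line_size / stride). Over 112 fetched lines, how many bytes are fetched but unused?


Elements per line = floor(256 / 128) = 2
Bytes used per line = 2 * 16 = 32
Wasted per line = 256 - 32 = 224
Total wasted = 224 * 112 = 25088

25088


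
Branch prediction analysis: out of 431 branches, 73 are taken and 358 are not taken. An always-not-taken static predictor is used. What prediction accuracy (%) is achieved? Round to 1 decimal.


Predictor: always-not-taken
Correct predictions = 358
Accuracy = 358 / 431 * 100 = 83.1%

83.1


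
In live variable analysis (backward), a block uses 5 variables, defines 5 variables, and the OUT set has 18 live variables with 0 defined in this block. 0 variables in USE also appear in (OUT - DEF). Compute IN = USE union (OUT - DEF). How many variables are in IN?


OUT - DEF: 18 - 0 = 18
|IN| = |USE| + |OUT - DEF| - |USE ∩ (OUT - DEF)| = 5 + 18 - 0 = 23

23


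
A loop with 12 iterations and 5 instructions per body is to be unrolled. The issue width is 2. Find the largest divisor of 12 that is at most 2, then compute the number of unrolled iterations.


Largest divisor of 12 <= 2 is 2
New iterations = 12 / 2 = 6

6


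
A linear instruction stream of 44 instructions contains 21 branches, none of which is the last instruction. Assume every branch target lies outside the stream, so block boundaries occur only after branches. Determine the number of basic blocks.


With no in-sequence branch targets, the leaders are the first instruction plus the instruction after each branch.
Number of basic blocks = branches + 1
= 21 + 1 = 22

22


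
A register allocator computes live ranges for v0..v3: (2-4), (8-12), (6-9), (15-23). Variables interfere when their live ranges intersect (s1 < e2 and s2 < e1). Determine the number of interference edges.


Check all pairs for overlapping intervals.
Two intervals (s1,e1) and (s2,e2) overlap if s1 < e2 and s2 < e1.
v0 (2-4) vs v1..v3: overlaps none -> 0
v1 (8-12) vs v2..v3: overlaps v2 -> 1
v2 (6-9) vs v3: overlaps none -> 0
Total overlapping pairs = 0 + 1 + 0 = 1

1


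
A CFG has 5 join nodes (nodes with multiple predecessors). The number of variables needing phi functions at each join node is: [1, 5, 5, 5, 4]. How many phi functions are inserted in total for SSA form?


Total phi functions = sum of phi functions at each join node
= 1 + 5 + 5 + 5 + 4 = 20

20


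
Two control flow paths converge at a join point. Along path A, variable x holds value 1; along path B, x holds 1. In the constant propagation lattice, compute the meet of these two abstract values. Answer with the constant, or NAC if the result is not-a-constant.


Meet operation: if both paths give the same constant, result is that constant; if they differ, result is NAC (not-a-constant).
Path A: 1, Path B: 1 -> equal
Result: constant -> 1

1


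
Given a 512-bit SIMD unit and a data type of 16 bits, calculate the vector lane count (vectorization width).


Width = SIMD bits / data type bits
= 512 / 16 = 32

32


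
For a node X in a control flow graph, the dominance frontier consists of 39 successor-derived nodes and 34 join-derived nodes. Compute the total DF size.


DF(X) = direct successor contributions + join point contributions
= 39 + 34 = 73

73


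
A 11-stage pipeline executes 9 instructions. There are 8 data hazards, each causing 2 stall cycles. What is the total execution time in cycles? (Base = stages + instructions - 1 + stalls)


Base cycles = 11 + 9 - 1 = 19
Total stalls = 8 * 2 = 16
Total = 19 + 16 = 35

35


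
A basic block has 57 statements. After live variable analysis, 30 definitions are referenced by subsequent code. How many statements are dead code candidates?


Dead code = total statements - live definitions
= 57 - 30 = 27

27


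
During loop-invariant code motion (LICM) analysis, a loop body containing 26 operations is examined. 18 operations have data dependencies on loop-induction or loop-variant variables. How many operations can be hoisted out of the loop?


Invariant candidates = total - loop-dependent
= 26 - 18 = 8

8


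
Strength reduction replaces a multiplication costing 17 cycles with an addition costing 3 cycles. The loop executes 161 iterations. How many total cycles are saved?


Per-iteration saving = 17 - 3 = 14
Total saved = 161 * 14 = 2254

2254


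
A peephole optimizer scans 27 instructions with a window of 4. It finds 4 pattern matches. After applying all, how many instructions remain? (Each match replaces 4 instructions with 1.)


Each match removes 3 instructions.
Total removed = 4 * 3 = 12
Remaining = 27 - 12 = 15

15


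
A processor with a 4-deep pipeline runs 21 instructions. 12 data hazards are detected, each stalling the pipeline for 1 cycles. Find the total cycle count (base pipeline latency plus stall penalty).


Base cycles = 4 + 21 - 1 = 24
Total stalls = 12 * 1 = 12
Total = 24 + 12 = 36

36


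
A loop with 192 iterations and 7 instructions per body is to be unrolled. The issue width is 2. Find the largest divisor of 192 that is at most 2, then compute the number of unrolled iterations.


Largest divisor of 192 <= 2 is 2
New iterations = 192 / 2 = 96

96


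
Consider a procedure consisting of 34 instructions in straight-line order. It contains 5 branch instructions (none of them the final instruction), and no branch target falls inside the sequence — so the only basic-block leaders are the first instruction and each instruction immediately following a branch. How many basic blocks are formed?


With no in-sequence branch targets, the leaders are the first instruction plus the instruction after each branch.
Number of basic blocks = branches + 1
= 5 + 1 = 6

6


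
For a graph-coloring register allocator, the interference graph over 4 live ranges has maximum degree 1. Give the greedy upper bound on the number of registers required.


Greedy coloring never needs more than (max_degree + 1) colors: when coloring a vertex, at most max_degree neighbors are already colored.
Upper bound = 1 + 1 = 2

2


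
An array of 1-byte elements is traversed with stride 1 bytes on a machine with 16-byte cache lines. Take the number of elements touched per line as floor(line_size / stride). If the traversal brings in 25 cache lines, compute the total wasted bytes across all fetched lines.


Elements per line = floor(16 / 1) = 16
Bytes used per line = 16 * 1 = 16
Wasted per line = 16 - 16 = 0
Total wasted = 0 * 25 = 0

0


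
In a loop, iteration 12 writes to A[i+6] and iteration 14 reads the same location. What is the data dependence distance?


Distance = read iteration - write iteration
= 14 - 12 = 2

2


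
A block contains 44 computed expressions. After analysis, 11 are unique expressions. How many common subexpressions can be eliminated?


CSE count = total expressions - unique expressions
= 44 - 11 = 33

33


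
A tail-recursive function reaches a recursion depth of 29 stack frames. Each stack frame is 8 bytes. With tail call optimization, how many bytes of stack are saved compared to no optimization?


Without TCO: 29 * 8 = 232 bytes
With TCO: reuse 1 frame = 8 bytes
Savings = 232 - 8 = 224

224


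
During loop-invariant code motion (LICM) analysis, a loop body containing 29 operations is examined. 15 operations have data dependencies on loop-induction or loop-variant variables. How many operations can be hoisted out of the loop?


Invariant candidates = total - loop-dependent
= 29 - 15 = 14

14


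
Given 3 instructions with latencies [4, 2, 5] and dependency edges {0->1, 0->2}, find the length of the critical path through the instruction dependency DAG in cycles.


Compute longest path through dependency graph: dist(Ik) = max over predecessors of dist + latency(Ik).
dist(I0) = latency 4 = 4
dist(I1) = dist(I0) + 2 = 4 + 2 = 6
dist(I2) = dist(I0) + 5 = 4 + 5 = 9
Critical path = max dist = 9

9


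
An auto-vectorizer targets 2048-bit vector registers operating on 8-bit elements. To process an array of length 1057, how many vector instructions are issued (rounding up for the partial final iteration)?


Width = 2048 / 8 = 256 elements per vector op
Iterations = ceil(1057 / 256) = 5

5


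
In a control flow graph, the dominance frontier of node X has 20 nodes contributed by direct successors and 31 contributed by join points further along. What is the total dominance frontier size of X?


DF(X) = direct successor contributions + join point contributions
= 20 + 31 = 51

51


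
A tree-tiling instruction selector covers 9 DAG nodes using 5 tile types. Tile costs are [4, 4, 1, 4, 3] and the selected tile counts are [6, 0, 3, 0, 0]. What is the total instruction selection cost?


Total cost = sum(count_i * cost_i)
= 6*4 + 0*4 + 3*1 + 0*4 + 0*3
= 27

27


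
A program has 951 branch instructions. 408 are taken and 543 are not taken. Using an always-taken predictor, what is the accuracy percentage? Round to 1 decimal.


Predictor: always-taken
Correct predictions = 408
Accuracy = 408 / 951 * 100 = 42.9%

42.9


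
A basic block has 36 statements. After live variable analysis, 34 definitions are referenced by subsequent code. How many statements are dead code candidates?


Dead code = total statements - live definitions
= 36 - 34 = 2

2


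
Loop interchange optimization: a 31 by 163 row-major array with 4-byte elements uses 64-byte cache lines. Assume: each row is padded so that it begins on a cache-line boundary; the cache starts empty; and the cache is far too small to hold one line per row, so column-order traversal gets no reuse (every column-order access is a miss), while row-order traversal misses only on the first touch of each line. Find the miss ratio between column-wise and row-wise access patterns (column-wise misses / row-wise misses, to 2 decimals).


Each row occupies 163 * 4 = 652 bytes and starts on a line boundary, so it spans ceil(652 / 64) = 11 cache lines.
Row-major traversal misses (one per line touched): 31 * ceil(163 * 4 / 64) = 341
Column-major traversal misses (no reuse, every access misses): 31 * 163 = 5053
Ratio = 5053 / 341 = 14.82

14.82


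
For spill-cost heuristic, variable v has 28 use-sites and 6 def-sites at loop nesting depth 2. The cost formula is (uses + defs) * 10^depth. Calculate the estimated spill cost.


uses + defs = 28 + 6 = 34
10^2 = 100
Spill cost = 34 * 100 = 3400

3400


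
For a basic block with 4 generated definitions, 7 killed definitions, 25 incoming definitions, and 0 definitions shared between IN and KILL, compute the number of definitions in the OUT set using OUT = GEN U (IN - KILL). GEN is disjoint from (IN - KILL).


IN - KILL: 25 - 0 = 25 surviving definitions
OUT = GEN + surviving = 4 + 25 = 29

29


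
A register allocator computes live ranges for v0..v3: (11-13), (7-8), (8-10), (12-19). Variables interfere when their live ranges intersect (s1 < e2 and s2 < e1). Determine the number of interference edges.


Check all pairs for overlapping intervals.
Two intervals (s1,e1) and (s2,e2) overlap if s1 < e2 and s2 < e1.
v0 (11-13) vs v1..v3: overlaps v3 -> 1
v1 (7-8) vs v2..v3: overlaps none -> 0
v2 (8-10) vs v3: overlaps none -> 0
Total overlapping pairs = 1 + 0 + 0 = 1

1


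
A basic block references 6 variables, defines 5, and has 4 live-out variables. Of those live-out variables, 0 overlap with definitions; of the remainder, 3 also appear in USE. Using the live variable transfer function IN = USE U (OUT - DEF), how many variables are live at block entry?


OUT - DEF: 4 - 0 = 4
|IN| = |USE| + |OUT - DEF| - |USE ∩ (OUT - DEF)| = 6 + 4 - 3 = 7

7


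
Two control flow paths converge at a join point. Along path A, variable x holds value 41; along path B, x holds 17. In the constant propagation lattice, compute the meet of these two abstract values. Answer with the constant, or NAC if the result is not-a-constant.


Meet operation: if both paths give the same constant, result is that constant; if they differ, result is NAC (not-a-constant).
Path A: 41, Path B: 17 -> differ
Result: not-a-constant -> NAC

NAC


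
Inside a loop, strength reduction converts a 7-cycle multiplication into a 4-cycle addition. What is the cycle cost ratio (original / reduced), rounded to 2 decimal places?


Ratio = mult_cost / add_cost = 7 / 4 = 1.75

1.75


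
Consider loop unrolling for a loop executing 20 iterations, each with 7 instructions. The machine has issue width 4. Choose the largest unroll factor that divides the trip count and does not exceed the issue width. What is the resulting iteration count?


Largest divisor of 20 <= 4 is 4
New iterations = 20 / 4 = 5

5


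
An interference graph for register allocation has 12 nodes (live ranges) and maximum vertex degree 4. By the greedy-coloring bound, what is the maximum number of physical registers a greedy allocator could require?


Greedy coloring never needs more than (max_degree + 1) colors: when coloring a vertex, at most max_degree neighbors are already colored.
Upper bound = 4 + 1 = 5

5


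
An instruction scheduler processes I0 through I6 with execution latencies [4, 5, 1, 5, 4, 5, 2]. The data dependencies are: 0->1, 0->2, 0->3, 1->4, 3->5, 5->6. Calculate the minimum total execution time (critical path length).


Compute longest path through dependency graph: dist(Ik) = max over predecessors of dist + latency(Ik).
dist(I0) = latency 4 = 4
dist(I1) = dist(I0) + 5 = 4 + 5 = 9
dist(I2) = dist(I0) + 1 = 4 + 1 = 5
dist(I3) = dist(I0) + 5 = 4 + 5 = 9
dist(I4) = dist(I1) + 4 = 9 + 4 = 13
dist(I5) = dist(I3) + 5 = 9 + 5 = 14
dist(I6) = dist(I5) + 2 = 14 + 2 = 16
Critical path = max dist = 16

16


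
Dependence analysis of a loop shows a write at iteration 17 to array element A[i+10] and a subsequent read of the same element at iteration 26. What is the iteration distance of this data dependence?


Distance = read iteration - write iteration
= 26 - 17 = 9

9


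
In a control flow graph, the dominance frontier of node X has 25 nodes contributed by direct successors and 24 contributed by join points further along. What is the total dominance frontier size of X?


DF(X) = direct successor contributions + join point contributions
= 25 + 24 = 49

49


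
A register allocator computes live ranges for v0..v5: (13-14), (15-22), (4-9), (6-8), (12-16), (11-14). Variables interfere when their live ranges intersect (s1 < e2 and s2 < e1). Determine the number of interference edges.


Check all pairs for overlapping intervals.
Two intervals (s1,e1) and (s2,e2) overlap if s1 < e2 and s2 < e1.
v0 (13-14) vs v1..v5: overlaps v4, v5 -> 2
v1 (15-22) vs v2..v5: overlaps v4 -> 1
v2 (4-9) vs v3..v5: overlaps v3 -> 1
v3 (6-8) vs v4..v5: overlaps none -> 0
v4 (12-16) vs v5: overlaps v5 -> 1
Total overlapping pairs = 2 + 1 + 1 + 0 + 1 = 5

5


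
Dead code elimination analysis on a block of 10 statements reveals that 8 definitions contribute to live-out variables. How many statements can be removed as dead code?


Dead code = total statements - live definitions
= 10 - 8 = 2

2


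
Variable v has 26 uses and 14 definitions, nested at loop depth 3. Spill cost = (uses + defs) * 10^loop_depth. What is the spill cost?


uses + defs = 26 + 14 = 40
10^3 = 1000
Spill cost = 40 * 1000 = 40000

40000


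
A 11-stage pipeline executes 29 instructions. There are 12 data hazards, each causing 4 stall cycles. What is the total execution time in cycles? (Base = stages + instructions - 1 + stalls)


Base cycles = 11 + 29 - 1 = 39
Total stalls = 12 * 4 = 48
Total = 39 + 48 = 87

87


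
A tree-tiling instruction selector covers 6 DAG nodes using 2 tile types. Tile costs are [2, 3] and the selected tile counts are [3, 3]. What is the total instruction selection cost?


Total cost = sum(count_i * cost_i)
= 3*2 + 3*3
= 15

15


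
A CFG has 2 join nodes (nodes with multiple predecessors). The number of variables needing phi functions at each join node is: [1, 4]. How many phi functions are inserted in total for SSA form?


Total phi functions = sum of phi functions at each join node
= 1 + 4 = 5

5


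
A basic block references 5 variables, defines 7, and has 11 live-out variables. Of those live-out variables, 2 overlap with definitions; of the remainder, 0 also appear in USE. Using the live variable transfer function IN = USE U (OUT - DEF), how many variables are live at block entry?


OUT - DEF: 11 - 2 = 9
|IN| = |USE| + |OUT - DEF| - |USE ∩ (OUT - DEF)| = 5 + 9 - 0 = 14

14


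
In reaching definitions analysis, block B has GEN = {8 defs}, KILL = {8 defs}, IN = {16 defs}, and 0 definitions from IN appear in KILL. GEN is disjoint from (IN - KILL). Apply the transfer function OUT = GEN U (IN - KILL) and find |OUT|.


IN - KILL: 16 - 0 = 16 surviving definitions
OUT = GEN + surviving = 8 + 16 = 24

24


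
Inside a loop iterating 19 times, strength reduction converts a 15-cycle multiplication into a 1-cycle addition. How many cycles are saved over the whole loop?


Per-iteration saving = 15 - 1 = 14
Total saved = 19 * 14 = 266

266


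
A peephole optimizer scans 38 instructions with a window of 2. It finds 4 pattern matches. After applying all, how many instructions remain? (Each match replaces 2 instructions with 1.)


Each match removes 1 instructions.
Total removed = 4 * 1 = 4
Remaining = 38 - 4 = 34

34


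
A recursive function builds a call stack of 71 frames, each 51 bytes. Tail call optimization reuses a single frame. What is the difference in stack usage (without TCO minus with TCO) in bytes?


Without TCO: 71 * 51 = 3621 bytes
With TCO: reuse 1 frame = 51 bytes
Savings = 3621 - 51 = 3570

3570


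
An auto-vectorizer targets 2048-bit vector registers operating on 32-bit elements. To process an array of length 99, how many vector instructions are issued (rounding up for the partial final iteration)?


Width = 2048 / 32 = 64 elements per vector op
Iterations = ceil(99 / 64) = 2

2


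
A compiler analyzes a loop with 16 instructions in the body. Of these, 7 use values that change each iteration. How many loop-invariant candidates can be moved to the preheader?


Invariant candidates = total - loop-dependent
= 16 - 7 = 9

9


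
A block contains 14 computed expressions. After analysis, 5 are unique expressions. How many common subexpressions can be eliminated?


CSE count = total expressions - unique expressions
= 14 - 5 = 9

9


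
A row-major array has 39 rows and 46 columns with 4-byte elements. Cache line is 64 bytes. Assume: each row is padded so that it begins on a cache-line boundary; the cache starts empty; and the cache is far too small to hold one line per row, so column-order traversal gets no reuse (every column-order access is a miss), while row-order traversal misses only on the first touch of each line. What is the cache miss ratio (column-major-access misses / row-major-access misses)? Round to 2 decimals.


Each row occupies 46 * 4 = 184 bytes and starts on a line boundary, so it spans ceil(184 / 64) = 3 cache lines.
Row-major traversal misses (one per line touched): 39 * ceil(46 * 4 / 64) = 117
Column-major traversal misses (no reuse, every access misses): 39 * 46 = 1794
Ratio = 1794 / 117 = 15.33

15.33


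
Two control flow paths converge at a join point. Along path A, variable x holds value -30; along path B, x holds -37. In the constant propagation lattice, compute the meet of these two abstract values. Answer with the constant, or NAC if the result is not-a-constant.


Meet operation: if both paths give the same constant, result is that constant; if they differ, result is NAC (not-a-constant).
Path A: -30, Path B: -37 -> differ
Result: not-a-constant -> NAC

NAC


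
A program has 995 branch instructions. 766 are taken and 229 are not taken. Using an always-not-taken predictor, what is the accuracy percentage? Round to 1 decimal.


Predictor: always-not-taken
Correct predictions = 229
Accuracy = 229 / 995 * 100 = 23.0%

23.0


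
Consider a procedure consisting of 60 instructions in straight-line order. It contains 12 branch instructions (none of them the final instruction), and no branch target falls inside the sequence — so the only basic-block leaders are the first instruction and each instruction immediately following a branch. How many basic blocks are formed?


With no in-sequence branch targets, the leaders are the first instruction plus the instruction after each branch.
Number of basic blocks = branches + 1
= 12 + 1 = 13

13


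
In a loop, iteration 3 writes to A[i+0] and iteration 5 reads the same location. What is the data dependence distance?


Distance = read iteration - write iteration
= 5 - 3 = 2

2


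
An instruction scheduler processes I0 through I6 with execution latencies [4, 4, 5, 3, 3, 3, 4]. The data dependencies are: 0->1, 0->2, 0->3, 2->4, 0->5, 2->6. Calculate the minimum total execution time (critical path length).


Compute longest path through dependency graph: dist(Ik) = max over predecessors of dist + latency(Ik).
dist(I0) = latency 4 = 4
dist(I1) = dist(I0) + 4 = 4 + 4 = 8
dist(I2) = dist(I0) + 5 = 4 + 5 = 9
dist(I3) = dist(I0) + 3 = 4 + 3 = 7
dist(I4) = dist(I2) + 3 = 9 + 3 = 12
dist(I5) = dist(I0) + 3 = 4 + 3 = 7
dist(I6) = dist(I2) + 4 = 9 + 4 = 13
Critical path = max dist = 13

13


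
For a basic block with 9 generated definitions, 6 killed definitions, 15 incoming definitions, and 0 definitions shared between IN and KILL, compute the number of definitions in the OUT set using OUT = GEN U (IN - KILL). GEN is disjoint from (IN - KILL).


IN - KILL: 15 - 0 = 15 surviving definitions
OUT = GEN + surviving = 9 + 15 = 24

24


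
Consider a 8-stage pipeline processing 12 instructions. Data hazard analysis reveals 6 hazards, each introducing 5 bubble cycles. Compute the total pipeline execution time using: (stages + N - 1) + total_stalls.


Base cycles = 8 + 12 - 1 = 19
Total stalls = 6 * 5 = 30
Total = 19 + 30 = 49

49


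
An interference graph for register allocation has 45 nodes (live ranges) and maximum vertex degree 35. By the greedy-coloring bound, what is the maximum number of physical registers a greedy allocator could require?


Greedy coloring never needs more than (max_degree + 1) colors: when coloring a vertex, at most max_degree neighbors are already colored.
Upper bound = 35 + 1 = 36

36


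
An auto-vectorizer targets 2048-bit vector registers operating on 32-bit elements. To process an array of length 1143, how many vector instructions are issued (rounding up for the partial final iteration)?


Width = 2048 / 32 = 64 elements per vector op
Iterations = ceil(1143 / 64) = 18

18


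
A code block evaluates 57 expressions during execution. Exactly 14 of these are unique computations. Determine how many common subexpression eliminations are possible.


CSE count = total expressions - unique expressions
= 57 - 14 = 43

43


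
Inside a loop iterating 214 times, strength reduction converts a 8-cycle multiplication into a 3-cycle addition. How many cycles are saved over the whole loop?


Per-iteration saving = 8 - 3 = 5
Total saved = 214 * 5 = 1070

1070


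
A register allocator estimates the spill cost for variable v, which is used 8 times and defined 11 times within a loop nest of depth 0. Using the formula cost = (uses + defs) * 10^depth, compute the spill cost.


uses + defs = 8 + 11 = 19
10^0 = 1
Spill cost = 19 * 1 = 19

19


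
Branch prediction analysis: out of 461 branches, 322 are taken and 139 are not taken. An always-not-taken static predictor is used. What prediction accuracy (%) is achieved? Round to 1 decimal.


Predictor: always-not-taken
Correct predictions = 139
Accuracy = 139 / 461 * 100 = 30.2%

30.2


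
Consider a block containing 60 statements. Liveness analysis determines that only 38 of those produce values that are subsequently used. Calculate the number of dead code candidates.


Dead code = total statements - live definitions
= 60 - 38 = 22

22


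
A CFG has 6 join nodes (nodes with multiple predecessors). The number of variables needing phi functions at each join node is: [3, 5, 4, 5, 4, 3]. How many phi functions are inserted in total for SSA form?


Total phi functions = sum of phi functions at each join node
= 3 + 5 + 4 + 5 + 4 + 3 = 24

24


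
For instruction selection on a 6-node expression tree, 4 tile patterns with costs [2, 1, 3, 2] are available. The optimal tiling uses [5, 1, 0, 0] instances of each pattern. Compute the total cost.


Total cost = sum(count_i * cost_i)
= 5*2 + 1*1 + 0*3 + 0*2
= 11

11


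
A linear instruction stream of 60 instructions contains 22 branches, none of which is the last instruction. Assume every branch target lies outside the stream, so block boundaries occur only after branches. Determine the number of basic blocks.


With no in-sequence branch targets, the leaders are the first instruction plus the instruction after each branch.
Number of basic blocks = branches + 1
= 22 + 1 = 23

23


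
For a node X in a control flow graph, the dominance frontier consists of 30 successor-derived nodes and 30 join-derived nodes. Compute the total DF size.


DF(X) = direct successor contributions + join point contributions
= 30 + 30 = 60

60


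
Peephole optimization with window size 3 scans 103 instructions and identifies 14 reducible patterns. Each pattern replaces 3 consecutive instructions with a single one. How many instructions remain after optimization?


Each match removes 2 instructions.
Total removed = 14 * 2 = 28
Remaining = 103 - 28 = 75

75


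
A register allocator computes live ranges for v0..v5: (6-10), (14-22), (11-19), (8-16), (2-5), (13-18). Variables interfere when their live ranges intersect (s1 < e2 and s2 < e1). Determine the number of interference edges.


Check all pairs for overlapping intervals.
Two intervals (s1,e1) and (s2,e2) overlap if s1 < e2 and s2 < e1.
v0 (6-10) vs v1..v5: overlaps v3 -> 1
v1 (14-22) vs v2..v5: overlaps v2, v3, v5 -> 3
v2 (11-19) vs v3..v5: overlaps v3, v5 -> 2
v3 (8-16) vs v4..v5: overlaps v5 -> 1
v4 (2-5) vs v5: overlaps none -> 0
Total overlapping pairs = 1 + 3 + 2 + 1 + 0 = 7

7


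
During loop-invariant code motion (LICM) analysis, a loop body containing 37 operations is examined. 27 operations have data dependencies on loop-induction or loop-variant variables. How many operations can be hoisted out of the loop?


Invariant candidates = total - loop-dependent
= 37 - 27 = 10

10


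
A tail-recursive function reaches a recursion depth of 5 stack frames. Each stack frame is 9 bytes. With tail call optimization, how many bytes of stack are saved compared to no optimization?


Without TCO: 5 * 9 = 45 bytes
With TCO: reuse 1 frame = 9 bytes
Savings = 45 - 9 = 36

36


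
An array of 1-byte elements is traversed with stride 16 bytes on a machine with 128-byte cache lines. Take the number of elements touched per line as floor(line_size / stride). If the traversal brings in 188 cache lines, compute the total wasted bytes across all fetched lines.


Elements per line = floor(128 / 16) = 8
Bytes used per line = 8 * 1 = 8
Wasted per line = 128 - 8 = 120
Total wasted = 120 * 188 = 22560

22560


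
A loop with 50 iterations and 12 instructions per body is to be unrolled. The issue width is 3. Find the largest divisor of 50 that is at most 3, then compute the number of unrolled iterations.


Largest divisor of 50 <= 3 is 2
New iterations = 50 / 2 = 25

25


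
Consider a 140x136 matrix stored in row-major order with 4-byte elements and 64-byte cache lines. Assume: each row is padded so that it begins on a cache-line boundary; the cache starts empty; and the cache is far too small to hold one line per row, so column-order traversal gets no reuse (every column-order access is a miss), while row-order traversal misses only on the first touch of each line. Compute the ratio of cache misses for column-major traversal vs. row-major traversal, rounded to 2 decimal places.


Each row occupies 136 * 4 = 544 bytes and starts on a line boundary, so it spans ceil(544 / 64) = 9 cache lines.
Row-major traversal misses (one per line touched): 140 * ceil(136 * 4 / 64) = 1260
Column-major traversal misses (no reuse, every access misses): 140 * 136 = 19040
Ratio = 19040 / 1260 = 15.11

15.11


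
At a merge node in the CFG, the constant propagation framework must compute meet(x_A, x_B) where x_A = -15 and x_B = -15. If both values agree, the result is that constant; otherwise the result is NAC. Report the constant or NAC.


Meet operation: if both paths give the same constant, result is that constant; if they differ, result is NAC (not-a-constant).
Path A: -15, Path B: -15 -> equal
Result: constant -> -15

-15


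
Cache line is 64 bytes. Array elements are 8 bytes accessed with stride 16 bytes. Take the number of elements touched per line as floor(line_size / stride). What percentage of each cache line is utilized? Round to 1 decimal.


Elements per cache line = floor(64 / 16) = 4
Bytes used = 4 * 8 = 32
Utilization = 32 / 64 * 100 = 50.0%

50.0


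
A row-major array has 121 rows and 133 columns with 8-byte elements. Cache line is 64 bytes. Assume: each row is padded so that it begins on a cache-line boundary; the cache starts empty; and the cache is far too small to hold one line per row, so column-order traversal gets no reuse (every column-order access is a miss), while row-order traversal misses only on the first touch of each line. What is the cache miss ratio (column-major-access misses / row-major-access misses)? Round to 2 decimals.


Each row occupies 133 * 8 = 1064 bytes and starts on a line boundary, so it spans ceil(1064 / 64) = 17 cache lines.
Row-major traversal misses (one per line touched): 121 * ceil(133 * 8 / 64) = 2057
Column-major traversal misses (no reuse, every access misses): 121 * 133 = 16093
Ratio = 16093 / 2057 = 7.82

7.82


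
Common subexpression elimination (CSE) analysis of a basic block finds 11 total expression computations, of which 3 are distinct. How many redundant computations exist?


CSE count = total expressions - unique expressions
= 11 - 3 = 8

8


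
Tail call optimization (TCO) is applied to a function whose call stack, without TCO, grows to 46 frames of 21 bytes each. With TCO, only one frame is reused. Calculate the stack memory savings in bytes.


Without TCO: 46 * 21 = 966 bytes
With TCO: reuse 1 frame = 21 bytes
Savings = 966 - 21 = 945

945


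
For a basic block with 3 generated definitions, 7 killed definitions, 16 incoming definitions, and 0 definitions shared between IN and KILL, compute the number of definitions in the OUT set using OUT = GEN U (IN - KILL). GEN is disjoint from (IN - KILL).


IN - KILL: 16 - 0 = 16 surviving definitions
OUT = GEN + surviving = 3 + 16 = 19

19


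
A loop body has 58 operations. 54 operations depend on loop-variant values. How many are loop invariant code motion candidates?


Invariant candidates = total - loop-dependent
= 58 - 54 = 4

4


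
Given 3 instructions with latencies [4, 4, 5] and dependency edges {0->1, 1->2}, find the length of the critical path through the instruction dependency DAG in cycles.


Compute longest path through dependency graph: dist(Ik) = max over predecessors of dist + latency(Ik).
dist(I0) = latency 4 = 4
dist(I1) = dist(I0) + 4 = 4 + 4 = 8
dist(I2) = dist(I1) + 5 = 8 + 5 = 13
Critical path = max dist = 13

13


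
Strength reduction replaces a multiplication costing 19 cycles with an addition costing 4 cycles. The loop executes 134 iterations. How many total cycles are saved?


Per-iteration saving = 19 - 4 = 15
Total saved = 134 * 15 = 2010

2010


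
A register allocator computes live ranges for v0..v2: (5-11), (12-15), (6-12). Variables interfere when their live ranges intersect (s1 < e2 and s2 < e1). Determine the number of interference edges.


Check all pairs for overlapping intervals.
Two intervals (s1,e1) and (s2,e2) overlap if s1 < e2 and s2 < e1.
v0 (5-11) vs v1..v2: overlaps v2 -> 1
v1 (12-15) vs v2: overlaps none -> 0
Total overlapping pairs = 1 + 0 = 1

1
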